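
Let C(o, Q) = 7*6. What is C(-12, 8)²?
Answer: 1764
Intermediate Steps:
C(o, Q) = 42
C(-12, 8)² = 42² = 1764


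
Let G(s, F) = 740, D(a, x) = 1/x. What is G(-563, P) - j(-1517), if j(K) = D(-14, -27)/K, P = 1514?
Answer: 30309659/40959 ≈ 740.00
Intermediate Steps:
j(K) = -1/(27*K) (j(K) = 1/((-27)*K) = -1/(27*K))
G(-563, P) - j(-1517) = 740 - (-1)/(27*(-1517)) = 740 - (-1)*(-1)/(27*1517) = 740 - 1*1/40959 = 740 - 1/40959 = 30309659/40959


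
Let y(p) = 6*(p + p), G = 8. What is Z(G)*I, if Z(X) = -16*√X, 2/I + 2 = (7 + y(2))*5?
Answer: -64*√2/153 ≈ -0.59157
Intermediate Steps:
y(p) = 12*p (y(p) = 6*(2*p) = 12*p)
I = 2/153 (I = 2/(-2 + (7 + 12*2)*5) = 2/(-2 + (7 + 24)*5) = 2/(-2 + 31*5) = 2/(-2 + 155) = 2/153 ≈ 0.013072)
Z(G)*I = -32*√2*(2/153) = -64*√2/153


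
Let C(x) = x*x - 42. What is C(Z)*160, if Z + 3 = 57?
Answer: 459840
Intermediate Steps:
Z = 54 (Z = -3 + 57 = 54)
C(x) = -42 + x² (C(x) = x² - 42 = -42 + x²)
C(Z)*160 = (-42 + 54²)*160 = (-42 + 2916)*160 = 2874*160 = 459840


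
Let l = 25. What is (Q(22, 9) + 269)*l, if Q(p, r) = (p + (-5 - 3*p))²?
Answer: 66750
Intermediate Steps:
Q(p, r) = (-5 - 2*p)²
(Q(22, 9) + 269)*l = ((5 + 2*22)² + 269)*25 = ((5 + 44)² + 269)*25 = (49² + 269)*25 = (2401 + 269)*25 = 2670*25 = 66750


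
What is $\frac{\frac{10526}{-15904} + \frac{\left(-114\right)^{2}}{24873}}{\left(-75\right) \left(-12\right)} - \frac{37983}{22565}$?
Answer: $- \frac{450801136029677}{267788010974400} \approx -1.6834$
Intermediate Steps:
$\frac{\frac{10526}{-15904} + \frac{\left(-114\right)^{2}}{24873}}{\left(-75\right) \left(-12\right)} - \frac{37983}{22565} = \frac{10526 \left(- \frac{1}{15904}\right) + 12996 \cdot \frac{1}{24873}}{900} - \frac{37983}{22565} = \left(- \frac{5263}{7952} + \frac{4332}{8291}\right) \frac{1}{900} - \frac{37983}{22565} = \left(- \frac{9187469}{65930032}\right) \frac{1}{900} - \frac{37983}{22565} = - \frac{9187469}{59337028800} - \frac{37983}{22565} = - \frac{450801136029677}{267788010974400}$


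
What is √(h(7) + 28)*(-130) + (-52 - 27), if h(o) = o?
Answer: -79 - 130*√35 ≈ -848.09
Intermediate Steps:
√(h(7) + 28)*(-130) + (-52 - 27) = √(7 + 28)*(-130) + (-52 - 27) = √35*(-130) - 79 = -130*√35 - 79 = -79 - 130*√35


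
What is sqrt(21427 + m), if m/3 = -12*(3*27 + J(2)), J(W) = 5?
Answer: sqrt(18331) ≈ 135.39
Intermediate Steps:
m = -3096 (m = 3*(-12*(3*27 + 5)) = 3*(-12*(81 + 5)) = 3*(-12*86) = 3*(-1032) = -3096)
sqrt(21427 + m) = sqrt(21427 - 3096) = sqrt(18331)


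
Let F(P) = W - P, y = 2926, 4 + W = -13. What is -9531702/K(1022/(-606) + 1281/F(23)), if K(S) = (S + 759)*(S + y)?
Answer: -1400153646268800/308146802334889 ≈ -4.5438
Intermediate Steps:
W = -17 (W = -4 - 13 = -17)
F(P) = -17 - P
K(S) = (759 + S)*(2926 + S) (K(S) = (S + 759)*(S + 2926) = (759 + S)*(2926 + S))
-9531702/K(1022/(-606) + 1281/F(23)) = -9531702/(2220834 + (1022/(-606) + 1281/(-17 - 1*23))² + 3685*(1022/(-606) + 1281/(-17 - 1*23))) = -9531702/(2220834 + (1022*(-1/606) + 1281/(-17 - 23))² + 3685*(1022*(-1/606) + 1281/(-17 - 23))) = -9531702/(2220834 + (-511/303 + 1281/(-40))² + 3685*(-511/303 + 1281/(-40))) = -9531702/(2220834 + (-511/303 + 1281*(-1/40))² + 3685*(-511/303 + 1281*(-1/40))) = -9531702/(2220834 + (-511/303 - 1281/40)² + 3685*(-511/303 - 1281/40)) = -9531702/(2220834 + (-408583/12120)² + 3685*(-408583/12120)) = -9531702/(2220834 + 166940067889/146894400 - 301125671/2424) = -9531702/308146802334889/146894400 = -9531702*146894400/308146802334889 = -1400153646268800/308146802334889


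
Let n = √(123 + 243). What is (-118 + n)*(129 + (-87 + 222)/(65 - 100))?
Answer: -103368/7 + 876*√366/7 ≈ -12373.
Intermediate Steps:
n = √366 ≈ 19.131
(-118 + n)*(129 + (-87 + 222)/(65 - 100)) = (-118 + √366)*(129 + (-87 + 222)/(65 - 100)) = (-118 + √366)*(129 + 135/(-35)) = (-118 + √366)*(129 + 135*(-1/35)) = (-118 + √366)*(129 - 27/7) = (-118 + √366)*(876/7) = -103368/7 + 876*√366/7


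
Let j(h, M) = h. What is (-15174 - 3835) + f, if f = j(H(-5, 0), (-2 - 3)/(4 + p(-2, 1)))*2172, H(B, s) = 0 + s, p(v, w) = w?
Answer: -19009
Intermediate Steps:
H(B, s) = s
f = 0 (f = 0*2172 = 0)
(-15174 - 3835) + f = (-15174 - 3835) + 0 = -19009 + 0 = -19009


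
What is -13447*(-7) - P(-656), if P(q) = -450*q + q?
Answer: -200415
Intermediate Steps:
P(q) = -449*q
-13447*(-7) - P(-656) = -13447*(-7) - (-449)*(-656) = 94129 - 1*294544 = 94129 - 294544 = -200415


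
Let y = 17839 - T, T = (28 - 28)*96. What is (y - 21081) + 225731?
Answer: 222489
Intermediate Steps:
T = 0 (T = 0*96 = 0)
y = 17839 (y = 17839 - 1*0 = 17839 + 0 = 17839)
(y - 21081) + 225731 = (17839 - 21081) + 225731 = -3242 + 225731 = 222489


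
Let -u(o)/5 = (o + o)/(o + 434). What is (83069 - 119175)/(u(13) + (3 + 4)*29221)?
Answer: -16139382/91432379 ≈ -0.17652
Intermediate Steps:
u(o) = -10*o/(434 + o) (u(o) = -5*(o + o)/(o + 434) = -5*2*o/(434 + o) = -10*o/(434 + o))
(83069 - 119175)/(u(13) + (3 + 4)*29221) = (83069 - 119175)/(-10*13/(434 + 13) + (3 + 4)*29221) = -36106/(-10*13/447 + 7*29221) = -36106/(-10*13*1/447 + 204547) = -36106/(-130/447 + 204547) = -36106/91432379/447 = -36106*447/91432379 = -16139382/91432379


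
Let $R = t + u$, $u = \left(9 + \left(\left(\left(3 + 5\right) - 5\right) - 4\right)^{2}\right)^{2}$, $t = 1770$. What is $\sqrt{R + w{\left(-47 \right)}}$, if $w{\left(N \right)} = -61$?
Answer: $3 \sqrt{201} \approx 42.532$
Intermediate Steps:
$u = 100$ ($u = \left(9 + \left(\left(8 - 5\right) - 4\right)^{2}\right)^{2} = \left(9 + \left(3 - 4\right)^{2}\right)^{2} = \left(9 + \left(-1\right)^{2}\right)^{2} = \left(9 + 1\right)^{2} = 10^{2} = 100$)
$R = 1870$ ($R = 1770 + 100 = 1870$)
$\sqrt{R + w{\left(-47 \right)}} = \sqrt{1870 - 61} = \sqrt{1809} = 3 \sqrt{201}$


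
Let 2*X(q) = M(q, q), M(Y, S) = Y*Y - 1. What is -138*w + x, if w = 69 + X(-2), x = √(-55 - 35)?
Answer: -9729 + 3*I*√10 ≈ -9729.0 + 9.4868*I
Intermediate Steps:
M(Y, S) = -1 + Y² (M(Y, S) = Y² - 1 = -1 + Y²)
X(q) = -½ + q²/2 (X(q) = (-1 + q²)/2 = -½ + q²/2)
x = 3*I*√10 (x = √(-90) = 3*I*√10 ≈ 9.4868*I)
w = 141/2 (w = 69 + (-½ + (½)*(-2)²) = 69 + (-½ + (½)*4) = 69 + (-½ + 2) = 69 + 3/2 = 141/2 ≈ 70.500)
-138*w + x = -138*141/2 + 3*I*√10 = -9729 + 3*I*√10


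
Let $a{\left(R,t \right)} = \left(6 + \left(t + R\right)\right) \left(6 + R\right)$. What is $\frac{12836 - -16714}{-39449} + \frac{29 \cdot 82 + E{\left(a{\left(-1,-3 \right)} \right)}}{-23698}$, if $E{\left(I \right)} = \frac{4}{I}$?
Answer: $- \frac{1985253504}{2337156005} \approx -0.84943$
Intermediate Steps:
$a{\left(R,t \right)} = \left(6 + R\right) \left(6 + R + t\right)$ ($a{\left(R,t \right)} = \left(6 + \left(R + t\right)\right) \left(6 + R\right) = \left(6 + R + t\right) \left(6 + R\right) = \left(6 + R\right) \left(6 + R + t\right)$)
$\frac{12836 - -16714}{-39449} + \frac{29 \cdot 82 + E{\left(a{\left(-1,-3 \right)} \right)}}{-23698} = \frac{12836 - -16714}{-39449} + \frac{29 \cdot 82 + \frac{4}{36 + \left(-1\right)^{2} + 6 \left(-3\right) + 12 \left(-1\right) - -3}}{-23698} = \left(12836 + 16714\right) \left(- \frac{1}{39449}\right) + \left(2378 + \frac{4}{36 + 1 - 18 - 12 + 3}\right) \left(- \frac{1}{23698}\right) = 29550 \left(- \frac{1}{39449}\right) + \left(2378 + \frac{4}{10}\right) \left(- \frac{1}{23698}\right) = - \frac{29550}{39449} + \left(2378 + 4 \cdot \frac{1}{10}\right) \left(- \frac{1}{23698}\right) = - \frac{29550}{39449} + \left(2378 + \frac{2}{5}\right) \left(- \frac{1}{23698}\right) = - \frac{29550}{39449} + \frac{11892}{5} \left(- \frac{1}{23698}\right) = - \frac{29550}{39449} - \frac{5946}{59245} = - \frac{1985253504}{2337156005}$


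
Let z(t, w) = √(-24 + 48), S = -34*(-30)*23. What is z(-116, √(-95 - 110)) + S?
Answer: 23460 + 2*√6 ≈ 23465.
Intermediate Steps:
S = 23460 (S = 1020*23 = 23460)
z(t, w) = 2*√6 (z(t, w) = √24 = 2*√6)
z(-116, √(-95 - 110)) + S = 2*√6 + 23460 = 23460 + 2*√6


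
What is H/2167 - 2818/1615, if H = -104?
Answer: -6274566/3499705 ≈ -1.7929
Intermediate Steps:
H/2167 - 2818/1615 = -104/2167 - 2818/1615 = -6274566/3499705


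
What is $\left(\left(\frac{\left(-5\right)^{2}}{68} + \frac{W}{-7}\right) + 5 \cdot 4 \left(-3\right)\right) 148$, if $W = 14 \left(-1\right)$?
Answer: $- \frac{145003}{17} \approx -8529.6$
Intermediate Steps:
$W = -14$
$\left(\left(\frac{\left(-5\right)^{2}}{68} + \frac{W}{-7}\right) + 5 \cdot 4 \left(-3\right)\right) 148 = \left(\left(\frac{\left(-5\right)^{2}}{68} - \frac{14}{-7}\right) + 5 \cdot 4 \left(-3\right)\right) 148 = \left(\left(25 \cdot \frac{1}{68} - -2\right) + 20 \left(-3\right)\right) 148 = \left(\left(\frac{25}{68} + 2\right) - 60\right) 148 = \left(\frac{161}{68} - 60\right) 148 = \left(- \frac{3919}{68}\right) 148 = - \frac{145003}{17}$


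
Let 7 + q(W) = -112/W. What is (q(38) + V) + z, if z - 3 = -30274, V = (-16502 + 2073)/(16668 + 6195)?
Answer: -13154226845/434397 ≈ -30282.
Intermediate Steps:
V = -14429/22863 ≈ -0.63111
z = -30271 (z = 3 - 30274 = -30271)
q(W) = -7 - 112/W
(q(38) + V) + z = ((-7 - 112/38) - 14429/22863) - 30271 = ((-7 - 112*1/38) - 14429/22863) - 30271 = ((-7 - 56/19) - 14429/22863) - 30271 = (-189/19 - 14429/22863) - 30271 = -4595258/434397 - 30271 = -13154226845/434397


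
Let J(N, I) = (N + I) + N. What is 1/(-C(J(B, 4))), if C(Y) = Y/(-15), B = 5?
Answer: 15/14 ≈ 1.0714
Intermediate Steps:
J(N, I) = I + 2*N (J(N, I) = (I + N) + N = I + 2*N)
C(Y) = -Y/15 (C(Y) = Y*(-1/15) = -Y/15)
1/(-C(J(B, 4))) = 1/(-(-1)*(4 + 2*5)/15) = 1/(-(-1)*(4 + 10)/15) = 1/(-(-1)*14/15) = 1/(-1*(-14/15)) = 1/(14/15) = 15/14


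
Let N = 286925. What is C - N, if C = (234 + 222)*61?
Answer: -259109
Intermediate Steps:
C = 27816 (C = 456*61 = 27816)
C - N = 27816 - 1*286925 = 27816 - 286925 = -259109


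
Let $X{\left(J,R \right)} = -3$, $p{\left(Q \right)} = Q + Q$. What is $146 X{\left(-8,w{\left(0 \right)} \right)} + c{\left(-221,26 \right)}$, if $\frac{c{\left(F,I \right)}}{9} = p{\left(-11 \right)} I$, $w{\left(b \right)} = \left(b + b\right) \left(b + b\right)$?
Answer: $-5586$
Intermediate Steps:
$w{\left(b \right)} = 4 b^{2}$ ($w{\left(b \right)} = 2 b 2 b = 4 b^{2}$)
$p{\left(Q \right)} = 2 Q$
$c{\left(F,I \right)} = - 198 I$ ($c{\left(F,I \right)} = 9 \cdot 2 \left(-11\right) I = 9 \left(- 22 I\right) = - 198 I$)
$146 X{\left(-8,w{\left(0 \right)} \right)} + c{\left(-221,26 \right)} = 146 \left(-3\right) - 5148 = -438 - 5148 = -5586$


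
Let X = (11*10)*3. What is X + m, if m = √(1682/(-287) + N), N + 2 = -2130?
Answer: 330 + 3*I*√19565938/287 ≈ 330.0 + 46.237*I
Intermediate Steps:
N = -2132 (N = -2 - 2130 = -2132)
X = 330 (X = 110*3 = 330)
m = 3*I*√19565938/287 (m = √(1682/(-287) - 2132) = √(1682*(-1/287) - 2132) = √(-1682/287 - 2132) = √(-613566/287) = 3*I*√19565938/287 ≈ 46.237*I)
X + m = 330 + 3*I*√19565938/287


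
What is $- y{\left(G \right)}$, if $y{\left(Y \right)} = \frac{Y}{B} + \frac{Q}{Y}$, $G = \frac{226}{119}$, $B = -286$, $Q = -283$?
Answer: $\frac{573107047}{3845842} \approx 149.02$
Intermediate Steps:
$G = \frac{226}{119}$ ($G = 226 \cdot \frac{1}{119} = \frac{226}{119} \approx 1.8992$)
$y{\left(Y \right)} = - \frac{283}{Y} - \frac{Y}{286}$ ($y{\left(Y \right)} = \frac{Y}{-286} - \frac{283}{Y} = Y \left(- \frac{1}{286}\right) - \frac{283}{Y} = - \frac{Y}{286} - \frac{283}{Y} = - \frac{283}{Y} - \frac{Y}{286}$)
$- y{\left(G \right)} = - (- \frac{283}{\frac{226}{119}} - \frac{113}{17017}) = - (\left(-283\right) \frac{119}{226} - \frac{113}{17017}) = - (- \frac{33677}{226} - \frac{113}{17017}) = \left(-1\right) \left(- \frac{573107047}{3845842}\right) = \frac{573107047}{3845842}$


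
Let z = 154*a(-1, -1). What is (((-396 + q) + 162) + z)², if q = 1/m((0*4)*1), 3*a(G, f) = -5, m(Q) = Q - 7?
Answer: 106234249/441 ≈ 2.4089e+5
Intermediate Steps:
m(Q) = -7 + Q
a(G, f) = -5/3 (a(G, f) = (⅓)*(-5) = -5/3)
q = -⅐ (q = 1/(-7 + (0*4)*1) = 1/(-7 + 0*1) = 1/(-7 + 0) = 1/(-7) = -⅐ ≈ -0.14286)
z = -770/3 (z = 154*(-5/3) = -770/3 ≈ -256.67)
(((-396 + q) + 162) + z)² = (((-396 - ⅐) + 162) - 770/3)² = ((-2773/7 + 162) - 770/3)² = (-1639/7 - 770/3)² = (-10307/21)² = 106234249/441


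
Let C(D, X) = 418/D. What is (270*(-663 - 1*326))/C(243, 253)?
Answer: -32444145/209 ≈ -1.5524e+5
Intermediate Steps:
(270*(-663 - 1*326))/C(243, 253) = (270*(-663 - 1*326))/((418/243)) = (270*(-663 - 326))/((418*(1/243))) = (270*(-989))/(418/243) = -267030*243/418 = -32444145/209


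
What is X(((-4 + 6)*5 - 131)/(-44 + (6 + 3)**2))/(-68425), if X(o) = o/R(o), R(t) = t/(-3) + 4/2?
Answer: 363/23469775 ≈ 1.5467e-5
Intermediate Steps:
R(t) = 2 - t/3 (R(t) = t*(-1/3) + 4*(1/2) = -t/3 + 2 = 2 - t/3)
X(o) = o/(2 - o/3)
X(((-4 + 6)*5 - 131)/(-44 + (6 + 3)**2))/(-68425) = -3*((-4 + 6)*5 - 131)/(-44 + (6 + 3)**2)/(-6 + ((-4 + 6)*5 - 131)/(-44 + (6 + 3)**2))/(-68425) = -3*(2*5 - 131)/(-44 + 9**2)/(-6 + (2*5 - 131)/(-44 + 9**2))*(-1/68425) = -3*(10 - 131)/(-44 + 81)/(-6 + (10 - 131)/(-44 + 81))*(-1/68425) = -3*(-121/37)/(-6 - 121/37)*(-1/68425) = -3*(-121/37)/(-343/37)*(-1/68425) = -3*(-121/37)*(-37/343)*(-1/68425) = -363/343*(-1/68425) = 363/23469775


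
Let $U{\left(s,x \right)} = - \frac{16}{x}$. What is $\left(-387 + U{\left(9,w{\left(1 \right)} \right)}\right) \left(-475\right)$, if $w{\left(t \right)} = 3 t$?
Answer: $\frac{559075}{3} \approx 1.8636 \cdot 10^{5}$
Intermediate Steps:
$\left(-387 + U{\left(9,w{\left(1 \right)} \right)}\right) \left(-475\right) = \left(-387 - \frac{16}{3 \cdot 1}\right) \left(-475\right) = \left(-387 - \frac{16}{3}\right) \left(-475\right) = \left(- \frac{1177}{3}\right) \left(-475\right) = \frac{559075}{3}$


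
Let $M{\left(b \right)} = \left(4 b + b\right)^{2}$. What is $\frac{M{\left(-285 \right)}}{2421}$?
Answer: $\frac{225625}{269} \approx 838.75$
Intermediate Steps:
$M{\left(b \right)} = 25 b^{2}$ ($M{\left(b \right)} = \left(5 b\right)^{2} = 25 b^{2}$)
$\frac{M{\left(-285 \right)}}{2421} = \frac{25 \left(-285\right)^{2}}{2421} = 25 \cdot 81225 \cdot \frac{1}{2421} = 2030625 \cdot \frac{1}{2421} = \frac{225625}{269}$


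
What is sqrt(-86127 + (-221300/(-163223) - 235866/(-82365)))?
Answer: 3*I*sqrt(1841942617699505185)/13873955 ≈ 293.47*I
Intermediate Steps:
sqrt(-86127 + (-221300/(-163223) - 235866/(-82365))) = sqrt(-86127 + (-221300*(-1/163223) - 235866*(-1/82365))) = sqrt(-86127 + (221300/163223 + 4138/1445)) = sqrt(-86127 + 995195274/235857235) = sqrt(-20312680883571/235857235) = 3*I*sqrt(1841942617699505185)/13873955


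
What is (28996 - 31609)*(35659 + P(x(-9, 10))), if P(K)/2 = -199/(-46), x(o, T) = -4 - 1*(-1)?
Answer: -2143590228/23 ≈ -9.3200e+7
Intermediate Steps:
x(o, T) = -3 (x(o, T) = -4 + 1 = -3)
P(K) = 199/23 (P(K) = 2*(-199/(-46)) = 2*(-199*(-1/46)) = 2*(199/46) = 199/23)
(28996 - 31609)*(35659 + P(x(-9, 10))) = (28996 - 31609)*(35659 + 199/23) = -2613*820356/23 = -2143590228/23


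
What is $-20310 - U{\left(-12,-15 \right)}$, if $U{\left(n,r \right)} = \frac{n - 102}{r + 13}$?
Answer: $-20367$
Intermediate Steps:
$U{\left(n,r \right)} = \frac{-102 + n}{13 + r}$
$-20310 - U{\left(-12,-15 \right)} = -20310 - \frac{-102 - 12}{13 - 15} = -20310 - \frac{1}{-2} \left(-114\right) = -20310 - \left(- \frac{1}{2}\right) \left(-114\right) = -20310 - 57 = -20367$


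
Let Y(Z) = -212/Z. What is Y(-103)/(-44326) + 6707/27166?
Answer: 15307786227/62014245974 ≈ 0.24684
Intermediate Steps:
Y(-103)/(-44326) + 6707/27166 = -212/(-103)/(-44326) + 6707/27166 = -212*(-1/103)*(-1/44326) + 6707*(1/27166) = (212/103)*(-1/44326) + 6707/27166 = -106/2282789 + 6707/27166 = 15307786227/62014245974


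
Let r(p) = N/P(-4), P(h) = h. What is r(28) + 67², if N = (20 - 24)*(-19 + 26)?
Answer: 4496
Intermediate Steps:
N = -28 (N = -4*7 = -28)
r(p) = 7 (r(p) = -28/(-4) = -28*(-¼) = 7)
r(28) + 67² = 7 + 67² = 7 + 4489 = 4496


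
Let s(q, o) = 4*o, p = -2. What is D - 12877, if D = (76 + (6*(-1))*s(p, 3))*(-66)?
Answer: -13141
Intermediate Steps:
D = -264 (D = (76 + (6*(-1))*(4*3))*(-66) = (76 - 6*12)*(-66) = (76 - 72)*(-66) = 4*(-66) = -264)
D - 12877 = -264 - 12877 = -13141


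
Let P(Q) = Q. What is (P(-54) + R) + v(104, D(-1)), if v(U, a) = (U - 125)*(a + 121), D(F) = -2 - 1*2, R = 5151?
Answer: 2640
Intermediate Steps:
D(F) = -4 (D(F) = -2 - 2 = -4)
v(U, a) = (-125 + U)*(121 + a)
(P(-54) + R) + v(104, D(-1)) = (-54 + 5151) + (-15125 - 125*(-4) + 121*104 + 104*(-4)) = 5097 + (-15125 + 500 + 12584 - 416) = 5097 - 2457 = 2640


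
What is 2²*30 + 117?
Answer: 237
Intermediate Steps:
2²*30 + 117 = 4*30 + 117 = 120 + 117 = 237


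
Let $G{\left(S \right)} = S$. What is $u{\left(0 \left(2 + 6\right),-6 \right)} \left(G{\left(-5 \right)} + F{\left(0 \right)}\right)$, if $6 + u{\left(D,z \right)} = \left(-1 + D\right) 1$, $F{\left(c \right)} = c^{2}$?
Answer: $35$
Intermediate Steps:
$u{\left(D,z \right)} = -7 + D$ ($u{\left(D,z \right)} = -6 + \left(-1 + D\right) 1 = -6 + \left(-1 + D\right) = -7 + D$)
$u{\left(0 \left(2 + 6\right),-6 \right)} \left(G{\left(-5 \right)} + F{\left(0 \right)}\right) = \left(-7 + 0 \left(2 + 6\right)\right) \left(-5 + 0^{2}\right) = \left(-7 + 0 \cdot 8\right) \left(-5 + 0\right) = \left(-7 + 0\right) \left(-5\right) = \left(-7\right) \left(-5\right) = 35$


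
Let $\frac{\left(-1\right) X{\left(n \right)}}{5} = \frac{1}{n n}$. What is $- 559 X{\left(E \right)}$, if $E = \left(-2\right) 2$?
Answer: $\frac{2795}{16} \approx 174.69$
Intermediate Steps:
$E = -4$
$X{\left(n \right)} = - \frac{5}{n^{2}}$ ($X{\left(n \right)} = - \frac{5}{n n} = - \frac{5}{n^{2}}$)
$- 559 X{\left(E \right)} = - 559 \left(- \frac{5}{16}\right) = - 559 \left(\left(-5\right) \frac{1}{16}\right) = \left(-559\right) \left(- \frac{5}{16}\right) = \frac{2795}{16}$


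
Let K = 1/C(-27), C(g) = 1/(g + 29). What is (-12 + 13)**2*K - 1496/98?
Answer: -650/49 ≈ -13.265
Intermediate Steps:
C(g) = 1/(29 + g)
K = 2 (K = 1/(1/(29 - 27)) = 1/(1/2) = 2)
(-12 + 13)**2*K - 1496/98 = (-12 + 13)**2*2 - 1496/98 = 1**2*2 - 1496*1/98 = 1*2 - 748/49 = 2 - 748/49 = -650/49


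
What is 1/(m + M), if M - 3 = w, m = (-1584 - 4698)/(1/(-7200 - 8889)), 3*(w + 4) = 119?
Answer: 3/303213410 ≈ 9.8940e-9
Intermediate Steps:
w = 107/3 (w = -4 + (⅓)*119 = -4 + 119/3 = 107/3 ≈ 35.667)
m = 101071098 (m = -6282/(1/(-16089)) = -6282/(-1/16089) = -6282*(-16089) = 101071098)
M = 116/3 (M = 3 + 107/3 = 116/3 ≈ 38.667)
1/(m + M) = 1/(101071098 + 116/3) = 1/(303213410/3) = 3/303213410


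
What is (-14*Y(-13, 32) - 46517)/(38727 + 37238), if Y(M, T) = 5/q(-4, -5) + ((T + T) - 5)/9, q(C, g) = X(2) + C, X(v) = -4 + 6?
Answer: -419164/683685 ≈ -0.61310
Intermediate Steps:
X(v) = 2
q(C, g) = 2 + C
Y(M, T) = -55/18 + 2*T/9 (Y(M, T) = 5/(2 - 4) + ((T + T) - 5)/9 = 5/(-2) + (2*T - 5)*(⅑) = 5*(-½) + (-5 + 2*T)*(⅑) = -5/2 + (-5/9 + 2*T/9) = -55/18 + 2*T/9)
(-14*Y(-13, 32) - 46517)/(38727 + 37238) = (-14*(-55/18 + (2/9)*32) - 46517)/(38727 + 37238) = (-14*(-55/18 + 64/9) - 46517)/75965 = (-14*73/18 - 46517)*(1/75965) = (-511/9 - 46517)*(1/75965) = -419164/9*1/75965 = -419164/683685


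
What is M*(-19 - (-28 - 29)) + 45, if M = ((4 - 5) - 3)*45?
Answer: -6795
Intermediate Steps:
M = -180 (M = (-1 - 3)*45 = -4*45 = -180)
M*(-19 - (-28 - 29)) + 45 = -180*(-19 - (-28 - 29)) + 45 = -180*(-19 - 1*(-57)) + 45 = -180*(-19 + 57) + 45 = -180*38 + 45 = -6840 + 45 = -6795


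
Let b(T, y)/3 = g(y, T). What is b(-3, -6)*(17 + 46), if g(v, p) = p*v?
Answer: 3402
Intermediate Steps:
b(T, y) = 3*T*y (b(T, y) = 3*(T*y) = 3*T*y)
b(-3, -6)*(17 + 46) = (3*(-3)*(-6))*(17 + 46) = 54*63 = 3402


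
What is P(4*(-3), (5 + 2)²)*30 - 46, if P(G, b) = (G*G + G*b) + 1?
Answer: -13336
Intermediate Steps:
P(G, b) = 1 + G² + G*b (P(G, b) = (G² + G*b) + 1 = 1 + G² + G*b)
P(4*(-3), (5 + 2)²)*30 - 46 = (1 + (4*(-3))² + (4*(-3))*(5 + 2)²)*30 - 46 = (1 + (-12)² - 12*7²)*30 - 46 = (1 + 144 - 12*49)*30 - 46 = (1 + 144 - 588)*30 - 46 = -443*30 - 46 = -13290 - 46 = -13336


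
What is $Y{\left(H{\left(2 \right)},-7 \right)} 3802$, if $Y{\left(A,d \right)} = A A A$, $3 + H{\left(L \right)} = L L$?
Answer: $3802$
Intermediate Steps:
$H{\left(L \right)} = -3 + L^{2}$ ($H{\left(L \right)} = -3 + L L = -3 + L^{2}$)
$Y{\left(A,d \right)} = A^{3}$ ($Y{\left(A,d \right)} = A^{2} A = A^{3}$)
$Y{\left(H{\left(2 \right)},-7 \right)} 3802 = \left(-3 + 2^{2}\right)^{3} \cdot 3802 = \left(-3 + 4\right)^{3} \cdot 3802 = 1^{3} \cdot 3802 = 1 \cdot 3802 = 3802$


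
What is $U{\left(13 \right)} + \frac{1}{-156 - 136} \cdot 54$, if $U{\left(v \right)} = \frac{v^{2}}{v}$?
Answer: $\frac{1871}{146} \approx 12.815$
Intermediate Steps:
$U{\left(v \right)} = v$
$U{\left(13 \right)} + \frac{1}{-156 - 136} \cdot 54 = 13 + \frac{1}{-156 - 136} \cdot 54 = 13 + \frac{1}{-292} \cdot 54 = 13 - \frac{27}{146} = \frac{1871}{146}$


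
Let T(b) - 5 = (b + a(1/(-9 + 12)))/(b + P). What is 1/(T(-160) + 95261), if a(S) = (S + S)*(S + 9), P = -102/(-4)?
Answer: 2421/230641754 ≈ 1.0497e-5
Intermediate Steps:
P = 51/2 (P = -102*(-¼) = 51/2 ≈ 25.500)
a(S) = 2*S*(9 + S) (a(S) = (2*S)*(9 + S) = 2*S*(9 + S))
T(b) = 5 + (56/9 + b)/(51/2 + b) (T(b) = 5 + (b + 2*(9 + 1/(-9 + 12))/(-9 + 12))/(b + 51/2) = 5 + (b + 2*(9 + 1/3)/3)/(51/2 + b) = 5 + (b + 2*(⅓)*(9 + ⅓))/(51/2 + b) = 5 + (b + 2*(⅓)*(28/3))/(51/2 + b) = 5 + (b + 56/9)/(51/2 + b) = 5 + (56/9 + b)/(51/2 + b))
1/(T(-160) + 95261) = 1/((2407 + 108*(-160))/(9*(51 + 2*(-160))) + 95261) = 1/((2407 - 17280)/(9*(51 - 320)) + 95261) = 1/((⅑)*(-14873)/(-269) + 95261) = 1/((⅑)*(-1/269)*(-14873) + 95261) = 1/(14873/2421 + 95261) = 1/(230641754/2421) = 2421/230641754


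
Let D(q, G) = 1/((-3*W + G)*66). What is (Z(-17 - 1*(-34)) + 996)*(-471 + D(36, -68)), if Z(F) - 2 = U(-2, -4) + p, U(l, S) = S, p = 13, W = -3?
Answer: -1846913525/3894 ≈ -4.7430e+5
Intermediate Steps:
D(q, G) = 1/(66*(9 + G)) (D(q, G) = 1/((-3*(-3) + G)*66) = (1/66)/(9 + G) = 1/(66*(9 + G)))
Z(F) = 11 (Z(F) = 2 + (-4 + 13) = 2 + 9 = 11)
(Z(-17 - 1*(-34)) + 996)*(-471 + D(36, -68)) = (11 + 996)*(-471 + 1/(66*(9 - 68))) = 1007*(-471 + (1/66)/(-59)) = 1007*(-471 + (1/66)*(-1/59)) = 1007*(-471 - 1/3894) = 1007*(-1834075/3894) = -1846913525/3894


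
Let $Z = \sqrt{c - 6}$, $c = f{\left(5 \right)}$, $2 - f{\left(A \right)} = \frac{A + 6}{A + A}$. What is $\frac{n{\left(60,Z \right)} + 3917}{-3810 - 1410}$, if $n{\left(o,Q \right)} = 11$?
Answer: $- \frac{982}{1305} \approx -0.75249$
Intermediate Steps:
$f{\left(A \right)} = 2 - \frac{6 + A}{2 A}$ ($f{\left(A \right)} = 2 - \frac{A + 6}{A + A} = 2 - \frac{6 + A}{2 A}$)
$c = \frac{9}{10}$ ($c = \frac{3}{2} - \frac{3}{5} = \frac{9}{10} \approx 0.9$)
$Z = \frac{i \sqrt{510}}{10}$ ($Z = \sqrt{\frac{9}{10} - 6} = \sqrt{- \frac{51}{10}} = \frac{i \sqrt{510}}{10} \approx 2.2583 i$)
$\frac{n{\left(60,Z \right)} + 3917}{-3810 - 1410} = \frac{11 + 3917}{-3810 - 1410} = \frac{3928}{-5220} = 3928 \left(- \frac{1}{5220}\right) = - \frac{982}{1305}$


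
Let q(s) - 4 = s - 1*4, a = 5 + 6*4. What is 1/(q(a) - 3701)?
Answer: -1/3672 ≈ -0.00027233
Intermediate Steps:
a = 29 (a = 5 + 24 = 29)
q(s) = s (q(s) = 4 + (s - 1*4) = 4 + (s - 4) = 4 + (-4 + s) = s)
1/(q(a) - 3701) = 1/(29 - 3701) = 1/(-3672) = -1/3672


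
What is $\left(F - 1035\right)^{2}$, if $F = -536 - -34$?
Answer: $2362369$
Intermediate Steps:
$F = -502$ ($F = -536 + 34 = -502$)
$\left(F - 1035\right)^{2} = \left(-502 - 1035\right)^{2} = \left(-1537\right)^{2} = 2362369$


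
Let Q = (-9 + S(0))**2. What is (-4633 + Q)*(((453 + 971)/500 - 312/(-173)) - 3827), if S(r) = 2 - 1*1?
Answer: 377665713303/21625 ≈ 1.7464e+7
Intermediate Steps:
S(r) = 1 (S(r) = 2 - 1 = 1)
Q = 64 (Q = (-9 + 1)**2 = (-8)**2 = 64)
(-4633 + Q)*(((453 + 971)/500 - 312/(-173)) - 3827) = (-4633 + 64)*(((453 + 971)/500 - 312/(-173)) - 3827) = -4569*((1424*(1/500) - 312*(-1/173)) - 3827) = -4569*((356/125 + 312/173) - 3827) = -4569*(100588/21625 - 3827) = -4569*(-82658287/21625) = 377665713303/21625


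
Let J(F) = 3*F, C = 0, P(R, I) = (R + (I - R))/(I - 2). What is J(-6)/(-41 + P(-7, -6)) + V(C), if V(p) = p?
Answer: 72/161 ≈ 0.44721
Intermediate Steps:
P(R, I) = I/(-2 + I)
J(-6)/(-41 + P(-7, -6)) + V(C) = (3*(-6))/(-41 - 6/(-2 - 6)) + 0 = -18/(-41 - 6/(-8)) + 0 = -18/(-41 - 6*(-⅛)) + 0 = -18/(-41 + ¾) + 0 = -18/(-161/4) + 0 = -18*(-4/161) + 0 = 72/161 + 0 = 72/161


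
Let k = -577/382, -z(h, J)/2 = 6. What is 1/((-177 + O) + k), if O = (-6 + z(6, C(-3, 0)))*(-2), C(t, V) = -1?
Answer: -382/54439 ≈ -0.0070170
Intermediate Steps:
z(h, J) = -12 (z(h, J) = -2*6 = -12)
O = 36 (O = (-6 - 12)*(-2) = -18*(-2) = 36)
k = -577/382 (k = -577*1/382 = -577/382 ≈ -1.5105)
1/((-177 + O) + k) = 1/((-177 + 36) - 577/382) = 1/(-141 - 577/382) = 1/(-54439/382) = -382/54439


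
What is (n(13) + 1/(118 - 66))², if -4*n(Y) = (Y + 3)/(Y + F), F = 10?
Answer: 34225/1430416 ≈ 0.023927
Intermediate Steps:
n(Y) = -(3 + Y)/(4*(10 + Y)) (n(Y) = -(Y + 3)/(4*(Y + 10)) = -(3 + Y)/(4*(10 + Y)))
(n(13) + 1/(118 - 66))² = ((-3 - 1*13)/(4*(10 + 13)) + 1/(118 - 66))² = ((¼)*(-3 - 13)/23 + 1/52)² = ((¼)*(1/23)*(-16) + 1/52)² = (-4/23 + 1/52)² = (-185/1196)² = 34225/1430416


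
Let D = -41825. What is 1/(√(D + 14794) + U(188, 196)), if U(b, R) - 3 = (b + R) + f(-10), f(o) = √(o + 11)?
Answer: 388/177575 - I*√27031/177575 ≈ 0.002185 - 0.00092587*I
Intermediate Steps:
f(o) = √(11 + o)
U(b, R) = 4 + R + b (U(b, R) = 3 + ((b + R) + √(11 - 10)) = 3 + ((R + b) + √1) = 3 + ((R + b) + 1) = 3 + (1 + R + b) = 4 + R + b)
1/(√(D + 14794) + U(188, 196)) = 1/(√(-41825 + 14794) + (4 + 196 + 188)) = 1/(√(-27031) + 388) = 1/(I*√27031 + 388) = 1/(388 + I*√27031)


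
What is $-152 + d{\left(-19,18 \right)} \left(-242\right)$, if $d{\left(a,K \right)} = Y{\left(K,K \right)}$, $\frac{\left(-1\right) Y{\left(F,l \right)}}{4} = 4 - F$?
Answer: $-13704$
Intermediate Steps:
$Y{\left(F,l \right)} = -16 + 4 F$ ($Y{\left(F,l \right)} = - 4 \left(4 - F\right) = -16 + 4 F$)
$d{\left(a,K \right)} = -16 + 4 K$
$-152 + d{\left(-19,18 \right)} \left(-242\right) = -152 + \left(-16 + 4 \cdot 18\right) \left(-242\right) = -152 + \left(-16 + 72\right) \left(-242\right) = -152 + 56 \left(-242\right) = -152 - 13552 = -13704$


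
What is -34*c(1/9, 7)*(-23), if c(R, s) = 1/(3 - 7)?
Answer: -391/2 ≈ -195.50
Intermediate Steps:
c(R, s) = -¼ (c(R, s) = 1/(-4) = -¼)
-34*c(1/9, 7)*(-23) = -34*(-¼)*(-23) = (17/2)*(-23) = -391/2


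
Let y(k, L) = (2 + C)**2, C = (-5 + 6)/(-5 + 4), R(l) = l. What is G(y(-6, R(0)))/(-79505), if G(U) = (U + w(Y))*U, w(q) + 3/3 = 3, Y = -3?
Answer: -3/79505 ≈ -3.7733e-5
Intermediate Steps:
w(q) = 2 (w(q) = -1 + 3 = 2)
C = -1 (C = 1/(-1) = 1*(-1) = -1)
y(k, L) = 1 (y(k, L) = (2 - 1)**2 = 1**2 = 1)
G(U) = U*(2 + U) (G(U) = (U + 2)*U = (2 + U)*U = U*(2 + U))
G(y(-6, R(0)))/(-79505) = (1*(2 + 1))/(-79505) = (1*3)*(-1/79505) = 3*(-1/79505) = -3/79505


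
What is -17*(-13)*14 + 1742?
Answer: 4836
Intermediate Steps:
-17*(-13)*14 + 1742 = 221*14 + 1742 = 3094 + 1742 = 4836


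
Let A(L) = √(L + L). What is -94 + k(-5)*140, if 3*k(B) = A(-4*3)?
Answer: -94 + 280*I*√6/3 ≈ -94.0 + 228.62*I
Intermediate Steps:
A(L) = √2*√L (A(L) = √(2*L) = √2*√L)
k(B) = 2*I*√6/3 (k(B) = (√2*√(-4*3))/3 = (√2*√(-12))/3 = (√2*(2*I*√3))/3 = (2*I*√6)/3 = 2*I*√6/3)
-94 + k(-5)*140 = -94 + (2*I*√6/3)*140 = -94 + 280*I*√6/3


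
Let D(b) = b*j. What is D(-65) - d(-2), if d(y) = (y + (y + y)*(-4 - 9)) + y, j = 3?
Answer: -243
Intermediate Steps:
D(b) = 3*b (D(b) = b*3 = 3*b)
d(y) = -24*y (d(y) = (y + (2*y)*(-13)) + y = (y - 26*y) + y = -25*y + y = -24*y)
D(-65) - d(-2) = 3*(-65) - (-24)*(-2) = -195 - 1*48 = -195 - 48 = -243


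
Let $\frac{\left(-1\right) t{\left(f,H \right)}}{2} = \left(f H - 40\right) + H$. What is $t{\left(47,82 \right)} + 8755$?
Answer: $963$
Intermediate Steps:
$t{\left(f,H \right)} = 80 - 2 H - 2 H f$ ($t{\left(f,H \right)} = - 2 \left(\left(f H - 40\right) + H\right) = - 2 \left(\left(H f - 40\right) + H\right) = - 2 \left(\left(-40 + H f\right) + H\right) = - 2 \left(-40 + H + H f\right) = 80 - 2 H - 2 H f$)
$t{\left(47,82 \right)} + 8755 = \left(80 - 164 - 164 \cdot 47\right) + 8755 = \left(80 - 164 - 7708\right) + 8755 = -7792 + 8755 = 963$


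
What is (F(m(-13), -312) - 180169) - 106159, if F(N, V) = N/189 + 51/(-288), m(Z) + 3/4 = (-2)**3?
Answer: -247387585/864 ≈ -2.8633e+5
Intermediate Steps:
m(Z) = -35/4 (m(Z) = -3/4 + (-2)**3 = -3/4 - 8 = -35/4)
F(N, V) = -17/96 + N/189 (F(N, V) = N*(1/189) + 51*(-1/288) = N/189 - 17/96 = -17/96 + N/189)
(F(m(-13), -312) - 180169) - 106159 = ((-17/96 + (1/189)*(-35/4)) - 180169) - 106159 = ((-17/96 - 5/108) - 180169) - 106159 = (-193/864 - 180169) - 106159 = -155666209/864 - 106159 = -247387585/864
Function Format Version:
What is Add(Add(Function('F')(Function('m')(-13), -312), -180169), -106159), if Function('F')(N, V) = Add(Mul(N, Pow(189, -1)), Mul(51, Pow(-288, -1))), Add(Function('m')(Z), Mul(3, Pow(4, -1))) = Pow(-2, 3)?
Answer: Rational(-247387585, 864) ≈ -2.8633e+5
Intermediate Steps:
Function('m')(Z) = Rational(-35, 4) (Function('m')(Z) = Add(Rational(-3, 4), Pow(-2, 3)) = Add(Rational(-3, 4), -8) = Rational(-35, 4))
Function('F')(N, V) = Add(Rational(-17, 96), Mul(Rational(1, 189), N)) (Function('F')(N, V) = Add(Mul(N, Rational(1, 189)), Mul(51, Rational(-1, 288))) = Add(Mul(Rational(1, 189), N), Rational(-17, 96)) = Add(Rational(-17, 96), Mul(Rational(1, 189), N)))
Add(Add(Function('F')(Function('m')(-13), -312), -180169), -106159) = Add(Add(Add(Rational(-17, 96), Mul(Rational(1, 189), Rational(-35, 4))), -180169), -106159) = Add(Add(Add(Rational(-17, 96), Rational(-5, 108)), -180169), -106159) = Add(Add(Rational(-193, 864), -180169), -106159) = Add(Rational(-155666209, 864), -106159) = Rational(-247387585, 864)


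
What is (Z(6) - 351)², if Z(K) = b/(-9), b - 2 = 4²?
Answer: 124609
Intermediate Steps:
b = 18 (b = 2 + 4² = 2 + 16 = 18)
Z(K) = -2 (Z(K) = 18/(-9) = 18*(-⅑) = -2)
(Z(6) - 351)² = (-2 - 351)² = (-353)² = 124609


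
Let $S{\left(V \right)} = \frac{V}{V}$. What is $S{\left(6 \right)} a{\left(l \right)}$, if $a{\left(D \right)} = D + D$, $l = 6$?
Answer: $12$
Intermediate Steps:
$S{\left(V \right)} = 1$
$a{\left(D \right)} = 2 D$
$S{\left(6 \right)} a{\left(l \right)} = 1 \cdot 2 \cdot 6 = 1 \cdot 12 = 12$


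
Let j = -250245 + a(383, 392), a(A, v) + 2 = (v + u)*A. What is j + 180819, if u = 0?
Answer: 80708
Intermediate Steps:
a(A, v) = -2 + A*v (a(A, v) = -2 + (v + 0)*A = -2 + v*A = -2 + A*v)
j = -100111 (j = -250245 + (-2 + 383*392) = -250245 + (-2 + 150136) = -250245 + 150134 = -100111)
j + 180819 = -100111 + 180819 = 80708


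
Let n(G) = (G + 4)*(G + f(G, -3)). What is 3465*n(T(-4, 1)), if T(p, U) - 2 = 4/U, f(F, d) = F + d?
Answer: 311850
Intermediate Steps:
T(p, U) = 2 + 4/U
n(G) = (-3 + 2*G)*(4 + G) (n(G) = (G + 4)*(G + (G - 3)) = (4 + G)*(G + (-3 + G)) = (4 + G)*(-3 + 2*G) = (-3 + 2*G)*(4 + G))
3465*n(T(-4, 1)) = 3465*(-12 + 2*(2 + 4/1)² + 5*(2 + 4/1)) = 3465*(-12 + 2*(2 + 4*1)² + 5*(2 + 4*1)) = 3465*(-12 + 2*(2 + 4)² + 5*(2 + 4)) = 3465*(-12 + 2*6² + 5*6) = 3465*(-12 + 2*36 + 30) = 3465*(-12 + 72 + 30) = 3465*90 = 311850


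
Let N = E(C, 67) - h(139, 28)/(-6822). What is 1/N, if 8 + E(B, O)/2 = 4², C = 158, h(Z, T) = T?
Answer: 3411/54590 ≈ 0.062484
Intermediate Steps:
E(B, O) = 16 (E(B, O) = -16 + 2*4² = -16 + 2*16 = -16 + 32 = 16)
N = 54590/3411 (N = 16 - 28/(-6822) = 16 - 28*(-1)/6822 = 16 - 1*(-14/3411) = 16 + 14/3411 = 54590/3411 ≈ 16.004)
1/N = 1/(54590/3411) = 3411/54590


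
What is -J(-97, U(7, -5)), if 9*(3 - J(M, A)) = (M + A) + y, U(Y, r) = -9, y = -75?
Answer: -208/9 ≈ -23.111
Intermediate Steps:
J(M, A) = 34/3 - A/9 - M/9 (J(M, A) = 3 - ((M + A) - 75)/9 = 3 - ((A + M) - 75)/9 = 3 - (-75 + A + M)/9 = 3 + (25/3 - A/9 - M/9) = 34/3 - A/9 - M/9)
-J(-97, U(7, -5)) = -(34/3 - ⅑*(-9) - ⅑*(-97)) = -(34/3 + 1 + 97/9) = -1*208/9 = -208/9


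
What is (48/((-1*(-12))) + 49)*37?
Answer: 1961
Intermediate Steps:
(48/((-1*(-12))) + 49)*37 = (48/12 + 49)*37 = (48*(1/12) + 49)*37 = (4 + 49)*37 = 53*37 = 1961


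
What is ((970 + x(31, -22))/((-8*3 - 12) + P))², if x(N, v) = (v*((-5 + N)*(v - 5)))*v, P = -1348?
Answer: 28696021201/478864 ≈ 59925.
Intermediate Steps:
x(N, v) = v²*(-5 + N)*(-5 + v) (x(N, v) = (v*((-5 + N)*(-5 + v)))*v = (v*(-5 + N)*(-5 + v))*v = v²*(-5 + N)*(-5 + v))
((970 + x(31, -22))/((-8*3 - 12) + P))² = ((970 + (-22)²*(25 - 5*31 - 5*(-22) + 31*(-22)))/((-8*3 - 12) - 1348))² = ((970 + 484*(25 - 155 + 110 - 682))/((-24 - 12) - 1348))² = ((970 + 484*(-702))/(-36 - 1348))² = ((970 - 339768)/(-1384))² = (-338798*(-1/1384))² = (169399/692)² = 28696021201/478864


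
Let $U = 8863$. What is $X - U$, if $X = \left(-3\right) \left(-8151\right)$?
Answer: $15590$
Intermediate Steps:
$X = 24453$
$X - U = 24453 - 8863 = 15590$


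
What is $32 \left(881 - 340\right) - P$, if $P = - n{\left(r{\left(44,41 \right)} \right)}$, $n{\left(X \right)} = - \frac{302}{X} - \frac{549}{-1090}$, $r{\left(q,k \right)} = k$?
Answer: $\frac{773366609}{44690} \approx 17305.0$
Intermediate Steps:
$n{\left(X \right)} = \frac{549}{1090} - \frac{302}{X}$ ($n{\left(X \right)} = - \frac{302}{X} - - \frac{549}{1090} = - \frac{302}{X} + \frac{549}{1090} = \frac{549}{1090} - \frac{302}{X}$)
$P = \frac{306671}{44690}$ ($P = - (\frac{549}{1090} - \frac{302}{41}) = \left(-1\right) \left(- \frac{306671}{44690}\right) = \frac{306671}{44690} \approx 6.8622$)
$32 \left(881 - 340\right) - P = 32 \left(881 - 340\right) - \frac{306671}{44690} = 32 \cdot 541 - \frac{306671}{44690} = 17312 - \frac{306671}{44690} = \frac{773366609}{44690}$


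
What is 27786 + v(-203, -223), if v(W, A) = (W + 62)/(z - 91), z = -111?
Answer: 5612913/202 ≈ 27787.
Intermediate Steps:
v(W, A) = -31/101 - W/202 (v(W, A) = (W + 62)/(-111 - 91) = (62 + W)/(-202) = (62 + W)*(-1/202) = -31/101 - W/202)
27786 + v(-203, -223) = 27786 + (-31/101 - 1/202*(-203)) = 27786 + (-31/101 + 203/202) = 27786 + 141/202 = 5612913/202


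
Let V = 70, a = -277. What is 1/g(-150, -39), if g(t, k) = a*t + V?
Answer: 1/41620 ≈ 2.4027e-5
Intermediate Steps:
g(t, k) = 70 - 277*t (g(t, k) = -277*t + 70 = 70 - 277*t)
1/g(-150, -39) = 1/(70 - 277*(-150)) = 1/(70 + 41550) = 1/41620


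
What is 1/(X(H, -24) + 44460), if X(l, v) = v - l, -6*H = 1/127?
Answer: 762/33860233 ≈ 2.2504e-5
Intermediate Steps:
H = -1/762 (H = -⅙/127 = -⅙*1/127 = -1/762 ≈ -0.0013123)
1/(X(H, -24) + 44460) = 1/((-24 - 1*(-1/762)) + 44460) = 1/((-24 + 1/762) + 44460) = 1/(-18287/762 + 44460) = 1/(33860233/762) = 762/33860233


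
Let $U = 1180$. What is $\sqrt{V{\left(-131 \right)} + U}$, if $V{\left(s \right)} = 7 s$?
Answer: $\sqrt{263} \approx 16.217$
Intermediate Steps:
$\sqrt{V{\left(-131 \right)} + U} = \sqrt{7 \left(-131\right) + 1180} = \sqrt{-917 + 1180} = \sqrt{263}$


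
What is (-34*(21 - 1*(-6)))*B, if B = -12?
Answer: 11016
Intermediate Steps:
(-34*(21 - 1*(-6)))*B = -34*(21 - 1*(-6))*(-12) = -34*(21 + 6)*(-12) = -34*27*(-12) = -918*(-12) = 11016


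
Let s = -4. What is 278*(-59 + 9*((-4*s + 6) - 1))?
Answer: 36140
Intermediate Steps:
278*(-59 + 9*((-4*s + 6) - 1)) = 278*(-59 + 9*((-4*(-4) + 6) - 1)) = 278*(-59 + 9*((16 + 6) - 1)) = 278*(-59 + 9*(22 - 1)) = 278*(-59 + 9*21) = 278*(-59 + 189) = 278*130 = 36140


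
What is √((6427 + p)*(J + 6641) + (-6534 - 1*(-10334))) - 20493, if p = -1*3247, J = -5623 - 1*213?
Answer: -20493 + 10*√25637 ≈ -18892.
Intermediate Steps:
J = -5836 (J = -5623 - 213 = -5836)
p = -3247
√((6427 + p)*(J + 6641) + (-6534 - 1*(-10334))) - 20493 = √((6427 - 3247)*(-5836 + 6641) + (-6534 - 1*(-10334))) - 20493 = √(3180*805 + (-6534 + 10334)) - 20493 = √(2559900 + 3800) - 20493 = √2563700 - 20493 = 10*√25637 - 20493 = -20493 + 10*√25637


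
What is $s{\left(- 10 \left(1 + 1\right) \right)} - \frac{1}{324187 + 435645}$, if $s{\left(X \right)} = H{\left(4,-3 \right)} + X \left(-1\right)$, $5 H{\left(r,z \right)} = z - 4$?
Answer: $\frac{70664371}{3799160} \approx 18.6$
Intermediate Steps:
$H{\left(r,z \right)} = - \frac{4}{5} + \frac{z}{5}$ ($H{\left(r,z \right)} = \frac{z - 4}{5} = \frac{-4 + z}{5} = - \frac{4}{5} + \frac{z}{5}$)
$s{\left(X \right)} = - \frac{7}{5} - X$ ($s{\left(X \right)} = \left(- \frac{4}{5} + \frac{1}{5} \left(-3\right)\right) + X \left(-1\right) = \left(- \frac{4}{5} - \frac{3}{5}\right) - X = - \frac{7}{5} - X$)
$s{\left(- 10 \left(1 + 1\right) \right)} - \frac{1}{324187 + 435645} = \left(- \frac{7}{5} - - 10 \left(1 + 1\right)\right) - \frac{1}{324187 + 435645} = \left(- \frac{7}{5} - \left(-10\right) 2\right) - \frac{1}{759832} = \left(- \frac{7}{5} - -20\right) - \frac{1}{759832} = \left(- \frac{7}{5} + 20\right) - \frac{1}{759832} = \frac{93}{5} - \frac{1}{759832} = \frac{70664371}{3799160}$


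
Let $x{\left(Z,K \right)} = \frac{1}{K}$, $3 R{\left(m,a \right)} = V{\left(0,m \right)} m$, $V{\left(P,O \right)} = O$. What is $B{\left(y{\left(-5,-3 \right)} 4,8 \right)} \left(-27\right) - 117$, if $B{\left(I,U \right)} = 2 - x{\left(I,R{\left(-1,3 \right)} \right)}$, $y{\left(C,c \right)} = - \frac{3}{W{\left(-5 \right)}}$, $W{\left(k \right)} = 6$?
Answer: $-90$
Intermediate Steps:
$y{\left(C,c \right)} = - \frac{1}{2}$ ($y{\left(C,c \right)} = - \frac{3}{6} = \left(-3\right) \frac{1}{6} = - \frac{1}{2}$)
$R{\left(m,a \right)} = \frac{m^{2}}{3}$ ($R{\left(m,a \right)} = \frac{m m}{3} = \frac{m^{2}}{3}$)
$B{\left(I,U \right)} = -1$ ($B{\left(I,U \right)} = 2 - \frac{1}{\frac{1}{3} \left(-1\right)^{2}} = 2 - \frac{1}{\frac{1}{3} \cdot 1} = 2 - \frac{1}{\frac{1}{3}} = 2 - 3 = -1$)
$B{\left(y{\left(-5,-3 \right)} 4,8 \right)} \left(-27\right) - 117 = \left(-1\right) \left(-27\right) - 117 = 27 - 117 = -90$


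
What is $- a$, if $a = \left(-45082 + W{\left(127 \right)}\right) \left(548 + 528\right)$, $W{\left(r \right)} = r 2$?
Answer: $48234928$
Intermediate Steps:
$W{\left(r \right)} = 2 r$
$a = -48234928$ ($a = \left(-45082 + 2 \cdot 127\right) \left(548 + 528\right) = \left(-45082 + 254\right) 1076 = \left(-44828\right) 1076 = -48234928$)
$- a = \left(-1\right) \left(-48234928\right) = 48234928$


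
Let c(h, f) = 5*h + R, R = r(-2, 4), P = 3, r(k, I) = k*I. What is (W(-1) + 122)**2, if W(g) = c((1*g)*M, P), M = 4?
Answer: 8836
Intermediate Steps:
r(k, I) = I*k
R = -8 (R = 4*(-2) = -8)
c(h, f) = -8 + 5*h (c(h, f) = 5*h - 8 = -8 + 5*h)
W(g) = -8 + 20*g (W(g) = -8 + 5*((1*g)*4) = -8 + 5*(g*4) = -8 + 5*(4*g) = -8 + 20*g)
(W(-1) + 122)**2 = ((-8 + 20*(-1)) + 122)**2 = ((-8 - 20) + 122)**2 = (-28 + 122)**2 = 94**2 = 8836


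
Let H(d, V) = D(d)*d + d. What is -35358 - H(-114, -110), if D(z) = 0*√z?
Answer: -35244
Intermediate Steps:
D(z) = 0
H(d, V) = d (H(d, V) = 0*d + d = 0 + d = d)
-35358 - H(-114, -110) = -35358 - 1*(-114) = -35358 + 114 = -35244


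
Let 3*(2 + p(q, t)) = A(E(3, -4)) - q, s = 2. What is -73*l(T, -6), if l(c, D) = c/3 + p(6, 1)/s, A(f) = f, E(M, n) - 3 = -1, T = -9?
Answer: 1022/3 ≈ 340.67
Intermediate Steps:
E(M, n) = 2 (E(M, n) = 3 - 1 = 2)
p(q, t) = -4/3 - q/3 (p(q, t) = -2 + (2 - q)/3 = -2 + (⅔ - q/3) = -4/3 - q/3)
l(c, D) = -5/3 + c/3 (l(c, D) = c/3 + (-4/3 - ⅓*6)/2 = c*(⅓) + (-4/3 - 2)*(½) = c/3 - 10/3*½ = c/3 - 5/3 = -5/3 + c/3)
-73*l(T, -6) = -73*(-5/3 + (⅓)*(-9)) = -73*(-5/3 - 3) = -73*(-14/3) = 1022/3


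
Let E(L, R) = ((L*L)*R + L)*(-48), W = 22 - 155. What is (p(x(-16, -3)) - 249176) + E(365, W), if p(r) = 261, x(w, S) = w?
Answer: 850241965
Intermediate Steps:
W = -133
E(L, R) = -48*L - 48*R*L² (E(L, R) = (L²*R + L)*(-48) = (R*L² + L)*(-48) = (L + R*L²)*(-48) = -48*L - 48*R*L²)
(p(x(-16, -3)) - 249176) + E(365, W) = (261 - 249176) - 48*365*(1 + 365*(-133)) = -248915 - 48*365*(1 - 48545) = -248915 - 48*365*(-48544) = -248915 + 850490880 = 850241965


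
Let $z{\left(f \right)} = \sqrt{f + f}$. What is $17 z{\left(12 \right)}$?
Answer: $34 \sqrt{6} \approx 83.283$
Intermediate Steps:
$z{\left(f \right)} = \sqrt{2} \sqrt{f}$ ($z{\left(f \right)} = \sqrt{2 f} = \sqrt{2} \sqrt{f}$)
$17 z{\left(12 \right)} = 17 \sqrt{2} \sqrt{12} = 17 \sqrt{2} \cdot 2 \sqrt{3} = 17 \cdot 2 \sqrt{6} = 34 \sqrt{6}$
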